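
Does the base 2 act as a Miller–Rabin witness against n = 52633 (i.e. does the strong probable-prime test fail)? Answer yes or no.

no

n − 1 = 52632 = 2^3 · 6579, so s = 3 and d = 6579.
Repeated squaring mod 52633: 2^1 ≡ 2, 2^2 ≡ 4, 2^4 ≡ 16, 2^8 ≡ 256, 2^16 ≡ 12903, 2^32 ≡ 9230, 2^64 ≡ 32706, 2^128 ≡ 21977, 2^256 ≡ 28121, 2^512 ≡ 32449, 2^1024 ≡ 14436, 2^2048 ≡ 24049, 2^4096 ≡ 22997.
6579 = 4096 + 2048 + 256 + 128 + 32 + 16 + 2 + 1, so 2^6579 ≡ 22997·24049·28121·21977·9230·12903·4·2 ≡ 1 (mod 52633).
x_0 = 2^6579 mod 52633 = 1.
x_0 = 1, so 2 is not a witness.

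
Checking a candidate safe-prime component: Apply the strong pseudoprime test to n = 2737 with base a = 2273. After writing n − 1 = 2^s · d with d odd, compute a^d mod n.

n − 1 = 2736 = 2^4 · 171, so s = 4 and d = 171.
2273^171 mod 2737 = 2505.

2505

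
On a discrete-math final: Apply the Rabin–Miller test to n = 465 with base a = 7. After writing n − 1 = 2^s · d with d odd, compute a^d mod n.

412

n − 1 = 464 = 2^4 · 29, so s = 4 and d = 29.
7^29 mod 465 = 412.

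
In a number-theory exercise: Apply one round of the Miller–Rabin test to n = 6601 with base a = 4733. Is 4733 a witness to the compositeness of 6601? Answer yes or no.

n − 1 = 6600 = 2^3 · 825, so s = 3 and d = 825.
x_0 = 4733^825 mod 6601 = 1.
x_0 = 1, so 4733 is not a witness.

no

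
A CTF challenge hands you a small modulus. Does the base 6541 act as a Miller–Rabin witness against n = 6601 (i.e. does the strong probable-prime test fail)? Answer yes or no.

n − 1 = 6600 = 2^3 · 825, so s = 3 and d = 825.
x_0 = 6541^825 mod 6601 = 1749.
x_0 is neither 1 nor 6600, so continue squaring.
x_1 = 1749^2 mod 6601 = 2738.
x_2 = 2738^2 mod 6601 = 4509.
Reached i = s−1 = 2 without hitting −1: 6541 is a Miller–Rabin witness and 6601 is composite.

yes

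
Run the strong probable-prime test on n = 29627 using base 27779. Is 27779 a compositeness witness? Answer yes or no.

n − 1 = 29626 = 2^1 · 14813, so s = 1 and d = 14813.
Repeated squaring mod 29627: 27779^1 ≡ 27779, 27779^2 ≡ 7999, 27779^4 ≡ 19308, 27779^8 ≡ 2323, 27779^16 ≡ 4215, 27779^32 ≡ 19652, 27779^64 ≡ 13159, 27779^128 ≡ 19093, 27779^256 ≡ 12041, 27779^512 ≡ 20770, 27779^1024 ≡ 23780, 27779^2048 ≡ 27478, 27779^4096 ≡ 26016, 27779^8192 ≡ 3441.
14813 = 8192 + 4096 + 2048 + 256 + 128 + 64 + 16 + 8 + 4 + 1, so 27779^14813 ≡ 3441·26016·27478·12041·19093·13159·4215·2323·19308·27779 ≡ 20469 (mod 29627).
x_0 = 27779^14813 mod 29627 = 20469.
x_0 ∉ {1, 29626} and s = 1, so 27779 is a Miller–Rabin witness and 29627 is composite.

yes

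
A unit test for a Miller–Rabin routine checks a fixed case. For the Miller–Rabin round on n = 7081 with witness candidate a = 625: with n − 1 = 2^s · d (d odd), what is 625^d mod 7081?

4024

n − 1 = 7080 = 2^3 · 885, so s = 3 and d = 885.
Repeated squaring mod 7081: 625^1 ≡ 625, 625^2 ≡ 1170, 625^4 ≡ 2267, 625^8 ≡ 5564, 625^16 ≡ 7045, 625^32 ≡ 1296, 625^64 ≡ 1419, 625^128 ≡ 2557, 625^256 ≡ 2486, 625^512 ≡ 5564.
885 = 512 + 256 + 64 + 32 + 16 + 4 + 1, so 625^885 ≡ 5564·2486·1419·1296·7045·2267·625 ≡ 4024 (mod 7081).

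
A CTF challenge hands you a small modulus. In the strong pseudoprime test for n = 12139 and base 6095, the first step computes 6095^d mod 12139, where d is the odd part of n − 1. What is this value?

n − 1 = 12138 = 2^1 · 6069, so s = 1 and d = 6069.
Repeated squaring mod 12139: 6095^1 ≡ 6095, 6095^2 ≡ 3685, 6095^4 ≡ 7823, 6095^8 ≡ 6630, 6095^16 ≡ 1581, 6095^32 ≡ 11066, 6095^64 ≡ 10263, 6095^128 ≡ 11205, 6095^256 ≡ 10487, 6095^512 ≡ 9968, 6095^1024 ≡ 3309, 6095^2048 ≡ 103, 6095^4096 ≡ 10609.
6069 = 4096 + 1024 + 512 + 256 + 128 + 32 + 16 + 4 + 1, so 6095^6069 ≡ 10609·3309·9968·10487·11205·11066·1581·7823·6095 ≡ 461 (mod 12139).

461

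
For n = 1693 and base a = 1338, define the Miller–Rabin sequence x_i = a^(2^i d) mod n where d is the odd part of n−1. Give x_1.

n − 1 = 1692 = 2^2 · 423, so s = 2 and d = 423.
x_0 = 1338^423 mod 1693 = 92.
x_1 = 92^2 mod 1693 = 1692.

1692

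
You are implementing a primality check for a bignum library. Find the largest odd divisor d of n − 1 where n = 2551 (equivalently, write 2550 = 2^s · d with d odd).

Halving: 2550 → 1275; 1275 is odd.
So 2550 = 2^1 · 1275.

1275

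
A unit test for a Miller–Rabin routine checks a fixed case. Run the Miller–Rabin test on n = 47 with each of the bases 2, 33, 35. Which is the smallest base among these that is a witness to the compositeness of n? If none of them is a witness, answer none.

none

n − 1 = 46 = 2^1 · 23, so s = 1 and d = 23.
Base 2: x_0 = 2^23 mod 47 = 1. x_0 = 1, so 2 is not a witness.
Base 33: x_0 = 33^23 mod 47 = 46. x_0 = 46 ≡ −1, so 33 is not a witness.
Base 35: x_0 = 35^23 mod 47 = 46. x_0 = 46 ≡ −1, so 35 is not a witness.
No listed base is a witness for 47.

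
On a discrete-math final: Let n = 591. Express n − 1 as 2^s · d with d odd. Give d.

295

Halving: 590 → 295; 295 is odd.
So 590 = 2^1 · 295.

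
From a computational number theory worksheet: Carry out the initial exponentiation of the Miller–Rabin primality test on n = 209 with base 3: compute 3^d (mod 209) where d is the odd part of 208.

n − 1 = 208 = 2^4 · 13, so s = 4 and d = 13.
3^13 mod 209 = 71.

71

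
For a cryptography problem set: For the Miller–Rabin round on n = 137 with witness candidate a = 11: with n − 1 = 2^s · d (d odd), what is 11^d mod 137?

100

n − 1 = 136 = 2^3 · 17, so s = 3 and d = 17.
11^17 mod 137 = 100.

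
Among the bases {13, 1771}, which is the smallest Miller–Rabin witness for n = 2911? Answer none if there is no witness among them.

13

n − 1 = 2910 = 2^1 · 1455, so s = 1 and d = 1455.
Base 13: x_0 = 13^1455 mod 2911 = 1162. x_0 ∉ {1, 2910} and s = 1, so 13 is a Miller–Rabin witness and 2911 is composite.
Base 1771: x_0 = 1771^1455 mod 2911 = 1672. x_0 ∉ {1, 2910} and s = 1, so 1771 is a Miller–Rabin witness and 2911 is composite.
The smallest witness among the given bases is 13.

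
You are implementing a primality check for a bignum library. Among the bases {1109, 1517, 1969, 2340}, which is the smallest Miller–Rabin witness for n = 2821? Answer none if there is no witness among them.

n − 1 = 2820 = 2^2 · 705, so s = 2 and d = 705.
Base 1109: x_0 = 1109^705 mod 2821 = 2820. x_0 = 2820 ≡ −1, so 1109 is not a witness.
Base 1517: x_0 = 1517^705 mod 2821 = 1301. x_0 is neither 1 nor 2820, so continue squaring. x_1 = 1301^2 mod 2821 = 1. x_1 = 1 but x_0 ≠ ±1, a nontrivial square root of 1 — 1517 is a witness and 2821 is composite.
Base 1969: x_0 = 1969^705 mod 2821 = 2605. x_0 is neither 1 nor 2820, so continue squaring. x_1 = 2605^2 mod 2821 = 1520. Reached i = s−1 = 1 without hitting −1: 1969 is a Miller–Rabin witness and 2821 is composite.
Base 2340: x_0 = 2340^705 mod 2821 = 2262. x_0 is neither 1 nor 2820, so continue squaring. x_1 = 2262^2 mod 2821 = 2171. Reached i = s−1 = 1 without hitting −1: 2340 is a Miller–Rabin witness and 2821 is composite.
The smallest witness among the given bases is 1517.

1517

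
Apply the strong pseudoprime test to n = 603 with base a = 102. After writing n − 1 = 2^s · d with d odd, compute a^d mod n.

495

n − 1 = 602 = 2^1 · 301, so s = 1 and d = 301.
By repeated squaring, 102^301 ≡ 495 (mod 603).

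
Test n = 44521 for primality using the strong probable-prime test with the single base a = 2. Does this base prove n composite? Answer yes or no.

yes

n − 1 = 44520 = 2^3 · 5565, so s = 3 and d = 5565.
x_0 = 2^5565 mod 44521 = 36080.
x_0 is neither 1 nor 44520, so continue squaring.
x_1 = 36080^2 mod 44521 = 16881.
x_2 = 16881^2 mod 44521 = 33761.
Reached i = s−1 = 2 without hitting −1: 2 is a Miller–Rabin witness and 44521 is composite.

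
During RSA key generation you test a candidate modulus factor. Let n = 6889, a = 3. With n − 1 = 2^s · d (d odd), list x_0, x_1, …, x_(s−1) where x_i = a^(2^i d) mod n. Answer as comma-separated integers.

665, 1329, 2657

n − 1 = 6888 = 2^3 · 861, so s = 3 and d = 861.
x_0 = 3^861 mod 6889 = 665.
x_1 = 665^2 mod 6889 = 1329.
x_2 = 1329^2 mod 6889 = 2657.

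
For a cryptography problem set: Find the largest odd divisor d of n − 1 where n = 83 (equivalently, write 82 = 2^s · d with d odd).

Halving: 82 → 41; 41 is odd.
So 82 = 2^1 · 41.

41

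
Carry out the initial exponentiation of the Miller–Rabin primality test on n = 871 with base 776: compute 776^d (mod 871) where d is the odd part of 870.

n − 1 = 870 = 2^1 · 435, so s = 1 and d = 435.
776^435 mod 871 = 40.

40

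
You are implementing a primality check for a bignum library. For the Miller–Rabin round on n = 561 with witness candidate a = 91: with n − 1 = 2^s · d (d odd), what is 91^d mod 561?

199

n − 1 = 560 = 2^4 · 35, so s = 4 and d = 35.
Repeated squaring mod 561: 91^1 ≡ 91, 91^2 ≡ 427, 91^4 ≡ 4, 91^8 ≡ 16, 91^16 ≡ 256, 91^32 ≡ 460.
35 = 32 + 2 + 1, so 91^35 ≡ 460·427·91 ≡ 199 (mod 561).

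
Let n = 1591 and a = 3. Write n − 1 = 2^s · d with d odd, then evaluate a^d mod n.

1470

n − 1 = 1590 = 2^1 · 795, so s = 1 and d = 795.
3^795 mod 1591 = 1470.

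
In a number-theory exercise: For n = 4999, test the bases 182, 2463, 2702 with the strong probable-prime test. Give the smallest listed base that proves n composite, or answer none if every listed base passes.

n − 1 = 4998 = 2^1 · 2499, so s = 1 and d = 2499.
Base 182: x_0 = 182^2499 mod 4999 = 1. x_0 = 1, so 182 is not a witness.
Base 2463: x_0 = 2463^2499 mod 4999 = 4998. x_0 = 4998 ≡ −1, so 2463 is not a witness.
Base 2702: x_0 = 2702^2499 mod 4999 = 1. x_0 = 1, so 2702 is not a witness.
No listed base is a witness for 4999.

none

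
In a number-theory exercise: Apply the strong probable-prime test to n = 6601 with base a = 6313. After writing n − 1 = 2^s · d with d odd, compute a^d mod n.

n − 1 = 6600 = 2^3 · 825, so s = 3 and d = 825.
6313^825 mod 6601 = 6600.

6600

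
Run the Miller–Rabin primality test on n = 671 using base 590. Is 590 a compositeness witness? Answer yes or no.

no

n − 1 = 670 = 2^1 · 335, so s = 1 and d = 335.
x_0 = 590^335 mod 671 = 670.
x_0 = 670 ≡ −1, so 590 is not a witness.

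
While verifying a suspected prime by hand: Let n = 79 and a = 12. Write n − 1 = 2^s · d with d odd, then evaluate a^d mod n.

n − 1 = 78 = 2^1 · 39, so s = 1 and d = 39.
By repeated squaring, 12^39 ≡ 78 (mod 79).

78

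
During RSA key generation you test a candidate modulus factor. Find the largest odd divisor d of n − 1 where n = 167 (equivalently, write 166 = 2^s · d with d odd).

Halving: 166 → 83; 83 is odd.
So 166 = 2^1 · 83.

83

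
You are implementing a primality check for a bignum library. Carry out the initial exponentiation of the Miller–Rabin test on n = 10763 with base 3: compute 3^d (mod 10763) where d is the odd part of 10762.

n − 1 = 10762 = 2^1 · 5381, so s = 1 and d = 5381.
Repeated squaring mod 10763: 3^1 ≡ 3, 3^2 ≡ 9, 3^4 ≡ 81, 3^8 ≡ 6561, 3^16 ≡ 5484, 3^32 ≡ 2434, 3^64 ≡ 4706, 3^128 ≡ 6945, 3^256 ≡ 4022, 3^512 ≡ 10458, 3^1024 ≡ 6921, 3^2048 ≡ 4891, 3^4096 ≡ 6495.
5381 = 4096 + 1024 + 256 + 4 + 1, so 3^5381 ≡ 6495·6921·4022·81·3 ≡ 8335 (mod 10763).

8335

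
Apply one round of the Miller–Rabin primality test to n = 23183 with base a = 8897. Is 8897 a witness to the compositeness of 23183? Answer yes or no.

yes

n − 1 = 23182 = 2^1 · 11591, so s = 1 and d = 11591.
x_0 = 8897^11591 mod 23183 = 16217.
x_0 ∉ {1, 23182} and s = 1, so 8897 is a Miller–Rabin witness and 23183 is composite.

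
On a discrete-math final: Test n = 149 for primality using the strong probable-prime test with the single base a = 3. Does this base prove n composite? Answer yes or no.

no

n − 1 = 148 = 2^2 · 37, so s = 2 and d = 37.
Repeated squaring mod 149: 3^1 ≡ 3, 3^2 ≡ 9, 3^4 ≡ 81, 3^8 ≡ 5, 3^16 ≡ 25, 3^32 ≡ 29.
37 = 32 + 4 + 1, so 3^37 ≡ 29·81·3 ≡ 44 (mod 149).
x_0 = 3^37 mod 149 = 44.
x_0 is neither 1 nor 148, so continue squaring.
x_1 = 44^2 mod 149 = 148.
x_1 ≡ −1, so 3 is not a witness.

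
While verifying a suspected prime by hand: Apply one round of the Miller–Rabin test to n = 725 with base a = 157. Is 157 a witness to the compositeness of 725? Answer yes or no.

n − 1 = 724 = 2^2 · 181, so s = 2 and d = 181.
x_0 = 157^181 mod 725 = 157.
x_0 is neither 1 nor 724, so continue squaring.
x_1 = 157^2 mod 725 = 724.
x_1 ≡ −1, so 157 is not a witness.

no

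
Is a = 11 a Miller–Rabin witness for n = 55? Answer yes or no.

yes

n − 1 = 54 = 2^1 · 27, so s = 1 and d = 27.
x_0 = 11^27 mod 55 = 11.
x_0 ∉ {1, 54} and s = 1, so 11 is a Miller–Rabin witness and 55 is composite.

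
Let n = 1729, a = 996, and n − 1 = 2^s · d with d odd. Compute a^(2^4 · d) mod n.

n − 1 = 1728 = 2^6 · 27, so s = 6 and d = 27.
x_0 = 996^27 mod 1729 = 512.
x_1 = 512^2 mod 1729 = 1065.
x_2 = 1065^2 mod 1729 = 1.
x_3 = 1^2 mod 1729 = 1.
x_4 = 1^2 mod 1729 = 1.

1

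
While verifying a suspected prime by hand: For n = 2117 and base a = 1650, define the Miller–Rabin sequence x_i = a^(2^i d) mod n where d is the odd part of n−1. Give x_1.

n − 1 = 2116 = 2^2 · 529, so s = 2 and d = 529.
x_0 = 1650^529 mod 2117 = 334.
x_1 = 334^2 mod 2117 = 1472.

1472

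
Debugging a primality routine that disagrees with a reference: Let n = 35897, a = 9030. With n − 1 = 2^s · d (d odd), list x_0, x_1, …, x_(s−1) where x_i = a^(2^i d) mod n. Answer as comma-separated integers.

8330, 35896, 1

n − 1 = 35896 = 2^3 · 4487, so s = 3 and d = 4487.
x_0 = 9030^4487 mod 35897 = 8330.
x_1 = 8330^2 mod 35897 = 35896.
x_2 = 35896^2 mod 35897 = 1.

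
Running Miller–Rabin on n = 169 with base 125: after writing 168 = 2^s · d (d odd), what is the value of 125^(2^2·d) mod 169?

n − 1 = 168 = 2^3 · 21, so s = 3 and d = 21.
By repeated squaring, 125^21 ≡ 138 (mod 169).
x_0 = 138.
x_1 = 138^2 mod 169 = 116.
x_2 = 116^2 mod 169 = 105.

105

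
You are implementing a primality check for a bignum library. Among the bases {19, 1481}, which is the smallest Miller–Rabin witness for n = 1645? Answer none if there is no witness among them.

19

n − 1 = 1644 = 2^2 · 411, so s = 2 and d = 411.
Base 19: x_0 = 19^411 mod 1645 = 454. x_0 is neither 1 nor 1644, so continue squaring. x_1 = 454^2 mod 1645 = 491. Reached i = s−1 = 1 without hitting −1: 19 is a Miller–Rabin witness and 1645 is composite.
Base 1481: x_0 = 1481^411 mod 1645 = 666. x_0 is neither 1 nor 1644, so continue squaring. x_1 = 666^2 mod 1645 = 1051. Reached i = s−1 = 1 without hitting −1: 1481 is a Miller–Rabin witness and 1645 is composite.
The smallest witness among the given bases is 19.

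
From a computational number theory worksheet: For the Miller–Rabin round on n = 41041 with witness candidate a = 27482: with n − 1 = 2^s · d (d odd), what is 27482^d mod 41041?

27391

n − 1 = 41040 = 2^4 · 2565, so s = 4 and d = 2565.
Repeated squaring mod 41041: 27482^1 ≡ 27482, 27482^2 ≡ 23842, 27482^4 ≡ 23114, 27482^8 ≡ 26299, 27482^16 ≡ 14469, 27482^32 ≡ 1820, 27482^64 ≡ 29120, 27482^128 ≡ 26299, 27482^256 ≡ 14469, 27482^512 ≡ 1820, 27482^1024 ≡ 29120, 27482^2048 ≡ 26299.
2565 = 2048 + 512 + 4 + 1, so 27482^2565 ≡ 26299·1820·23114·27482 ≡ 27391 (mod 41041).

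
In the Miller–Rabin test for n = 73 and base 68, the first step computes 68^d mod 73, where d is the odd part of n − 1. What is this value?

n − 1 = 72 = 2^3 · 9, so s = 3 and d = 9.
68^9 mod 73 = 63.

63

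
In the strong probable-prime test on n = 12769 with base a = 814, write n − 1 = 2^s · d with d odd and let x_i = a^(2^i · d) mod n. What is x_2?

n − 1 = 12768 = 2^5 · 399, so s = 5 and d = 399.
By repeated squaring, 814^399 ≡ 10662 (mod 12769).
x_0 = 10662.
x_1 = 10662^2 mod 12769 = 8606.
x_2 = 8606^2 mod 12769 = 3036.

3036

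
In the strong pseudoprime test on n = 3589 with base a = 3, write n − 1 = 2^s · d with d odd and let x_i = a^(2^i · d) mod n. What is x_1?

2489

n − 1 = 3588 = 2^2 · 897, so s = 2 and d = 897.
By repeated squaring, 3^897 ≡ 1269 (mod 3589).
x_0 = 1269.
x_1 = 1269^2 mod 3589 = 2489.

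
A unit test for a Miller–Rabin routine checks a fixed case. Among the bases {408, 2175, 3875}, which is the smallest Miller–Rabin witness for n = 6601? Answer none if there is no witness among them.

408

n − 1 = 6600 = 2^3 · 825, so s = 3 and d = 825.
Base 408: x_0 = 408^825 mod 6601 = 2920. x_0 is neither 1 nor 6600, so continue squaring. x_1 = 2920^2 mod 6601 = 4509. x_2 = 4509^2 mod 6601 = 1. x_2 = 1 but x_1 ≠ ±1, a nontrivial square root of 1 — 408 is a witness and 6601 is composite.
Base 2175: x_0 = 2175^825 mod 6601 = 3681. x_0 is neither 1 nor 6600, so continue squaring. x_1 = 3681^2 mod 6601 = 4509. x_2 = 4509^2 mod 6601 = 1. x_2 = 1 but x_1 ≠ ±1, a nontrivial square root of 1 — 2175 is a witness and 6601 is composite.
Base 3875: x_0 = 3875^825 mod 6601 = 2920. x_0 is neither 1 nor 6600, so continue squaring. x_1 = 2920^2 mod 6601 = 4509. x_2 = 4509^2 mod 6601 = 1. x_2 = 1 but x_1 ≠ ±1, a nontrivial square root of 1 — 3875 is a witness and 6601 is composite.
The smallest witness among the given bases is 408.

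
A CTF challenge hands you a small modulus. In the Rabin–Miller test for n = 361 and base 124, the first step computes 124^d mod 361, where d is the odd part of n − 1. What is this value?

n − 1 = 360 = 2^3 · 45, so s = 3 and d = 45.
Repeated squaring mod 361: 124^1 ≡ 124, 124^2 ≡ 214, 124^4 ≡ 310, 124^8 ≡ 74, 124^16 ≡ 61, 124^32 ≡ 111.
45 = 32 + 8 + 4 + 1, so 124^45 ≡ 111·74·310·124 ≡ 37 (mod 361).

37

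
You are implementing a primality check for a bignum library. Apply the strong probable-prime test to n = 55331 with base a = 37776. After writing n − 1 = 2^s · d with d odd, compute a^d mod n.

55330

n − 1 = 55330 = 2^1 · 27665, so s = 1 and d = 27665.
37776^27665 mod 55331 = 55330.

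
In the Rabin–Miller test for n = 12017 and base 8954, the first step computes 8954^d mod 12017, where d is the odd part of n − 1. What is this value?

6209

n − 1 = 12016 = 2^4 · 751, so s = 4 and d = 751.
8954^751 mod 12017 = 6209.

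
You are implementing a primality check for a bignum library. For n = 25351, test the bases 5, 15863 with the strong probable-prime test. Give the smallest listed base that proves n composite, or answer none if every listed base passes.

none

n − 1 = 25350 = 2^1 · 12675, so s = 1 and d = 12675.
Base 5: x_0 = 5^12675 mod 25351 = 1. x_0 = 1, so 5 is not a witness.
Base 15863: x_0 = 15863^12675 mod 25351 = 25350. x_0 = 25350 ≡ −1, so 15863 is not a witness.
No listed base is a witness for 25351.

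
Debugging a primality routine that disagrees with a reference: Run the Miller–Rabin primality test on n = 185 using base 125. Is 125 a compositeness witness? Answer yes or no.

yes

n − 1 = 184 = 2^3 · 23, so s = 3 and d = 23.
Repeated squaring mod 185: 125^1 ≡ 125, 125^2 ≡ 85, 125^4 ≡ 10, 125^8 ≡ 100, 125^16 ≡ 10.
23 = 16 + 4 + 2 + 1, so 125^23 ≡ 10·10·85·125 ≡ 45 (mod 185).
x_0 = 125^23 mod 185 = 45.
x_0 is neither 1 nor 184, so continue squaring.
x_1 = 45^2 mod 185 = 175.
x_2 = 175^2 mod 185 = 100.
Reached i = s−1 = 2 without hitting −1: 125 is a Miller–Rabin witness and 185 is composite.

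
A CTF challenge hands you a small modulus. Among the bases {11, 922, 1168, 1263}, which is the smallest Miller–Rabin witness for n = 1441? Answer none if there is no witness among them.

n − 1 = 1440 = 2^5 · 45, so s = 5 and d = 45.
Base 11: x_0 = 11^45 mod 1441 = 473. x_0 is neither 1 nor 1440, so continue squaring. x_1 = 473^2 mod 1441 = 374. x_2 = 374^2 mod 1441 = 99. x_3 = 99^2 mod 1441 = 1155. x_4 = 1155^2 mod 1441 = 1100. Reached i = s−1 = 4 without hitting −1: 11 is a Miller–Rabin witness and 1441 is composite.
Base 922: x_0 = 922^45 mod 1441 = 584. x_0 is neither 1 nor 1440, so continue squaring. x_1 = 584^2 mod 1441 = 980. x_2 = 980^2 mod 1441 = 694. x_3 = 694^2 mod 1441 = 342. x_4 = 342^2 mod 1441 = 243. Reached i = s−1 = 4 without hitting −1: 922 is a Miller–Rabin witness and 1441 is composite.
Base 1168: x_0 = 1168^45 mod 1441 = 1099. x_0 is neither 1 nor 1440, so continue squaring. x_1 = 1099^2 mod 1441 = 243. x_2 = 243^2 mod 1441 = 1409. x_3 = 1409^2 mod 1441 = 1024. x_4 = 1024^2 mod 1441 = 969. Reached i = s−1 = 4 without hitting −1: 1168 is a Miller–Rabin witness and 1441 is composite.
Base 1263: x_0 = 1263^45 mod 1441 = 980. x_0 is neither 1 nor 1440, so continue squaring. x_1 = 980^2 mod 1441 = 694. x_2 = 694^2 mod 1441 = 342. x_3 = 342^2 mod 1441 = 243. x_4 = 243^2 mod 1441 = 1409. Reached i = s−1 = 4 without hitting −1: 1263 is a Miller–Rabin witness and 1441 is composite.
The smallest witness among the given bases is 11.

11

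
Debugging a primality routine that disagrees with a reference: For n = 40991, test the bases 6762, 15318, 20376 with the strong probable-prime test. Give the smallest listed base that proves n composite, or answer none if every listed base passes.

n − 1 = 40990 = 2^1 · 20495, so s = 1 and d = 20495.
Base 6762: x_0 = 6762^20495 mod 40991 = 30270. x_0 ∉ {1, 40990} and s = 1, so 6762 is a Miller–Rabin witness and 40991 is composite.
Base 15318: x_0 = 15318^20495 mod 40991 = 19043. x_0 ∉ {1, 40990} and s = 1, so 15318 is a Miller–Rabin witness and 40991 is composite.
Base 20376: x_0 = 20376^20495 mod 40991 = 18046. x_0 ∉ {1, 40990} and s = 1, so 20376 is a Miller–Rabin witness and 40991 is composite.
The smallest witness among the given bases is 6762.

6762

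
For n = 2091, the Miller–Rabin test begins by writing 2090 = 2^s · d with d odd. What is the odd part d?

1045

Halving: 2090 → 1045; 1045 is odd.
So 2090 = 2^1 · 1045.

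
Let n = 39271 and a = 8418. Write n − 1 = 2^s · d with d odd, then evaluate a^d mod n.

n − 1 = 39270 = 2^1 · 19635, so s = 1 and d = 19635.
By repeated squaring, 8418^19635 ≡ 4610 (mod 39271).

4610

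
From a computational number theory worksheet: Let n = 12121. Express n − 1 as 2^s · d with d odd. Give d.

Halving: 12120 → 6060 → 3030 → 1515; 1515 is odd.
So 12120 = 2^3 · 1515.

1515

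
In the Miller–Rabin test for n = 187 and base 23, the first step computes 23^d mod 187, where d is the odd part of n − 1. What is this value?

n − 1 = 186 = 2^1 · 93, so s = 1 and d = 93.
23^93 mod 187 = 78.

78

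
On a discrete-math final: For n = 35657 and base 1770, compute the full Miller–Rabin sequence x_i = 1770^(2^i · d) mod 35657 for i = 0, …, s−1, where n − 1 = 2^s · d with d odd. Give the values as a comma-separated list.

12300, 33006, 3372

n − 1 = 35656 = 2^3 · 4457, so s = 3 and d = 4457.
x_0 = 1770^4457 mod 35657 = 12300.
x_1 = 12300^2 mod 35657 = 33006.
x_2 = 33006^2 mod 35657 = 3372.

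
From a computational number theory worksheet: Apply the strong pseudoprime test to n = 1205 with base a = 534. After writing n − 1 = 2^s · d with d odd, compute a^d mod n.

1159

n − 1 = 1204 = 2^2 · 301, so s = 2 and d = 301.
By repeated squaring, 534^301 ≡ 1159 (mod 1205).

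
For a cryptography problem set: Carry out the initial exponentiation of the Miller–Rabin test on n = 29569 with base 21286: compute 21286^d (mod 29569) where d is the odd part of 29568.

n − 1 = 29568 = 2^7 · 231, so s = 7 and d = 231.
21286^231 mod 29569 = 13754.

13754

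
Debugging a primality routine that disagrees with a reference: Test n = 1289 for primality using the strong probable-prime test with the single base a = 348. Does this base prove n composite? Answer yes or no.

n − 1 = 1288 = 2^3 · 161, so s = 3 and d = 161.
x_0 = 348^161 mod 1289 = 792.
x_0 is neither 1 nor 1288, so continue squaring.
x_1 = 792^2 mod 1289 = 810.
x_2 = 810^2 mod 1289 = 1288.
x_2 ≡ −1, so 348 is not a witness.

no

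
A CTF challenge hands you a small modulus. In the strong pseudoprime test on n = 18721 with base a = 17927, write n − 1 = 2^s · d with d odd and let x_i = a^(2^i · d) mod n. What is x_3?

n − 1 = 18720 = 2^5 · 585, so s = 5 and d = 585.
x_0 = 17927^585 mod 18721 = 7681.
x_1 = 7681^2 mod 18721 = 7890.
x_2 = 7890^2 mod 18721 = 4775.
x_3 = 4775^2 mod 18721 = 17168.

17168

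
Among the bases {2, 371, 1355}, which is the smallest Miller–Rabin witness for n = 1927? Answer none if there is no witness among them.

2

n − 1 = 1926 = 2^1 · 963, so s = 1 and d = 963.
Base 2: x_0 = 2^963 mod 1927 = 664. x_0 ∉ {1, 1926} and s = 1, so 2 is a Miller–Rabin witness and 1927 is composite.
Base 371: x_0 = 371^963 mod 1927 = 1648. x_0 ∉ {1, 1926} and s = 1, so 371 is a Miller–Rabin witness and 1927 is composite.
Base 1355: x_0 = 1355^963 mod 1927 = 254. x_0 ∉ {1, 1926} and s = 1, so 1355 is a Miller–Rabin witness and 1927 is composite.
The smallest witness among the given bases is 2.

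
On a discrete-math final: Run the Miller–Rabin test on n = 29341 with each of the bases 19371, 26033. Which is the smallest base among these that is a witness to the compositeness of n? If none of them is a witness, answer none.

n − 1 = 29340 = 2^2 · 7335, so s = 2 and d = 7335.
Base 19371: x_0 = 19371^7335 mod 29341 = 27756. x_0 is neither 1 nor 29340, so continue squaring. x_1 = 27756^2 mod 29341 = 18240. Reached i = s−1 = 1 without hitting −1: 19371 is a Miller–Rabin witness and 29341 is composite.
Base 26033: x_0 = 26033^7335 mod 29341 = 6284. x_0 is neither 1 nor 29340, so continue squaring. x_1 = 6284^2 mod 29341 = 25011. Reached i = s−1 = 1 without hitting −1: 26033 is a Miller–Rabin witness and 29341 is composite.
The smallest witness among the given bases is 19371.

19371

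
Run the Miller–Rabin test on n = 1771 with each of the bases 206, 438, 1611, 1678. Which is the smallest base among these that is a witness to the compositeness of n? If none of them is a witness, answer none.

none

n − 1 = 1770 = 2^1 · 885, so s = 1 and d = 885.
Base 206: x_0 = 206^885 mod 1771 = 1770. x_0 = 1770 ≡ −1, so 206 is not a witness.
Base 438: x_0 = 438^885 mod 1771 = 1. x_0 = 1, so 438 is not a witness.
Base 1611: x_0 = 1611^885 mod 1771 = 1. x_0 = 1, so 1611 is not a witness.
Base 1678: x_0 = 1678^885 mod 1771 = 1770. x_0 = 1770 ≡ −1, so 1678 is not a witness.
No listed base is a witness for 1771.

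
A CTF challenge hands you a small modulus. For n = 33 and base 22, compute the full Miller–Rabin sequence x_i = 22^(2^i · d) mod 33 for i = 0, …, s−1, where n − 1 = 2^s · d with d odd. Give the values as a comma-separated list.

22, 22, 22, 22, 22

n − 1 = 32 = 2^5 · 1, so s = 5 and d = 1.
x_0 = 22^1 mod 33 = 22.
x_1 = 22^2 mod 33 = 22.
x_2 = 22^2 mod 33 = 22.
x_3 = 22^2 mod 33 = 22.
x_4 = 22^2 mod 33 = 22.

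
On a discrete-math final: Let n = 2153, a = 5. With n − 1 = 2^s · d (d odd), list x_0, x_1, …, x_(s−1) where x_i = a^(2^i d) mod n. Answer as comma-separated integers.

1907, 232, 2152

n − 1 = 2152 = 2^3 · 269, so s = 3 and d = 269.
x_0 = 5^269 mod 2153 = 1907.
x_1 = 1907^2 mod 2153 = 232.
x_2 = 232^2 mod 2153 = 2152.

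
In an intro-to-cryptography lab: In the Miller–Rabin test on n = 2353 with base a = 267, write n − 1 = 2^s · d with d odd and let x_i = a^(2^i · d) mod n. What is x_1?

n − 1 = 2352 = 2^4 · 147, so s = 4 and d = 147.
x_0 = 267^147 mod 2353 = 798.
x_1 = 798^2 mod 2353 = 1494.

1494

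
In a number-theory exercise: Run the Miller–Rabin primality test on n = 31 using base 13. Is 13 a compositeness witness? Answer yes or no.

no

n − 1 = 30 = 2^1 · 15, so s = 1 and d = 15.
x_0 = 13^15 mod 31 = 30.
x_0 = 30 ≡ −1, so 13 is not a witness.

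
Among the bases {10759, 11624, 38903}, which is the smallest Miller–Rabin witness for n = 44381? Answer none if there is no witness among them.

n − 1 = 44380 = 2^2 · 11095, so s = 2 and d = 11095.
Base 10759: x_0 = 10759^11095 mod 44381 = 44380. x_0 = 44380 ≡ −1, so 10759 is not a witness.
Base 11624: x_0 = 11624^11095 mod 44381 = 27797. x_0 is neither 1 nor 44380, so continue squaring. x_1 = 27797^2 mod 44381 = 44380. x_1 ≡ −1, so 11624 is not a witness.
Base 38903: x_0 = 38903^11095 mod 44381 = 16584. x_0 is neither 1 nor 44380, so continue squaring. x_1 = 16584^2 mod 44381 = 44380. x_1 ≡ −1, so 38903 is not a witness.
No listed base is a witness for 44381.

none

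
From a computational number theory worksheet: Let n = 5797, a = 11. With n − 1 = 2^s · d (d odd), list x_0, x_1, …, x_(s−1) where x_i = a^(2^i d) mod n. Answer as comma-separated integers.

n − 1 = 5796 = 2^2 · 1449, so s = 2 and d = 1449.
x_0 = 11^1449 mod 5797 = 550.
x_1 = 550^2 mod 5797 = 1056.

550, 1056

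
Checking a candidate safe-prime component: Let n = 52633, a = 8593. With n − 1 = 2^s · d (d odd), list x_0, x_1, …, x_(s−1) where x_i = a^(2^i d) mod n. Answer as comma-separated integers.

n − 1 = 52632 = 2^3 · 6579, so s = 3 and d = 6579.
x_0 = 8593^6579 mod 52633 = 25852.
x_1 = 25852^2 mod 52633 = 44703.
x_2 = 44703^2 mod 52633 = 41098.

25852, 44703, 41098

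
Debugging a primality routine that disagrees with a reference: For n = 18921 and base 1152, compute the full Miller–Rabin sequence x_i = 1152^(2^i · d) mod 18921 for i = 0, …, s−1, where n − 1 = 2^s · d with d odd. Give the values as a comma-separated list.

4365, 18699, 11442

n − 1 = 18920 = 2^3 · 2365, so s = 3 and d = 2365.
x_0 = 1152^2365 mod 18921 = 4365.
x_1 = 4365^2 mod 18921 = 18699.
x_2 = 18699^2 mod 18921 = 11442.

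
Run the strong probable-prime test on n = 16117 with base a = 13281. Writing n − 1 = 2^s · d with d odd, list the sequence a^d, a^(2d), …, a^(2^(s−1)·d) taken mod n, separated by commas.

n − 1 = 16116 = 2^2 · 4029, so s = 2 and d = 4029.
x_0 = 13281^4029 mod 16117 = 611.
x_1 = 611^2 mod 16117 = 2630.

611, 2630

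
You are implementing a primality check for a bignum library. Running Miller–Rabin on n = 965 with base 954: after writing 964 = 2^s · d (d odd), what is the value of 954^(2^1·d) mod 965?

651

n − 1 = 964 = 2^2 · 241, so s = 2 and d = 241.
Repeated squaring mod 965: 954^1 ≡ 954, 954^2 ≡ 121, 954^4 ≡ 166, 954^8 ≡ 536, 954^16 ≡ 691, 954^32 ≡ 771, 954^64 ≡ 1, 954^128 ≡ 1.
241 = 128 + 64 + 32 + 16 + 1, so 954^241 ≡ 1·1·771·691·954 ≡ 74 (mod 965).
x_0 = 74.
x_1 = 74^2 mod 965 = 651.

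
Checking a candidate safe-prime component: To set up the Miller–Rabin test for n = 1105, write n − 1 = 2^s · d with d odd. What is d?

69

Halving: 1104 → 552 → 276 → 138 → 69; 69 is odd.
So 1104 = 2^4 · 69.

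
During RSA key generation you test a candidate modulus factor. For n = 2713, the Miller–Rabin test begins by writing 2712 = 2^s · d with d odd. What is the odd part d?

339

Halving: 2712 → 1356 → 678 → 339; 339 is odd.
So 2712 = 2^3 · 339.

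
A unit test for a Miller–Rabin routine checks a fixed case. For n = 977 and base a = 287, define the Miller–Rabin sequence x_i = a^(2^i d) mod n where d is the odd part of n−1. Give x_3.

n − 1 = 976 = 2^4 · 61, so s = 4 and d = 61.
By repeated squaring, 287^61 ≡ 897 (mod 977).
x_0 = 897.
x_1 = 897^2 mod 977 = 538.
x_2 = 538^2 mod 977 = 252.
x_3 = 252^2 mod 977 = 976.

976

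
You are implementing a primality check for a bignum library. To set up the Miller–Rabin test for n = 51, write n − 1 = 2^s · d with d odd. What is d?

25

Halving: 50 → 25; 25 is odd.
So 50 = 2^1 · 25.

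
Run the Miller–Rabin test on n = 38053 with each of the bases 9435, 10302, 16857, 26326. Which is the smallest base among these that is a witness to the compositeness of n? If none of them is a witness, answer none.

none

n − 1 = 38052 = 2^2 · 9513, so s = 2 and d = 9513.
Base 9435: x_0 = 9435^9513 mod 38053 = 8815. x_0 is neither 1 nor 38052, so continue squaring. x_1 = 8815^2 mod 38053 = 38052. x_1 ≡ −1, so 9435 is not a witness.
Base 10302: x_0 = 10302^9513 mod 38053 = 1. x_0 = 1, so 10302 is not a witness.
Base 16857: x_0 = 16857^9513 mod 38053 = 8815. x_0 is neither 1 nor 38052, so continue squaring. x_1 = 8815^2 mod 38053 = 38052. x_1 ≡ −1, so 16857 is not a witness.
Base 26326: x_0 = 26326^9513 mod 38053 = 1. x_0 = 1, so 26326 is not a witness.
No listed base is a witness for 38053.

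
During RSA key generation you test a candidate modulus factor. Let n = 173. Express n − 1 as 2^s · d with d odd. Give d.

Halving: 172 → 86 → 43; 43 is odd.
So 172 = 2^2 · 43.

43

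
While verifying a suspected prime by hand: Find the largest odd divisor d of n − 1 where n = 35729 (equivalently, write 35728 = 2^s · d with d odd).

Halving: 35728 → 17864 → 8932 → 4466 → 2233; 2233 is odd.
So 35728 = 2^4 · 2233.

2233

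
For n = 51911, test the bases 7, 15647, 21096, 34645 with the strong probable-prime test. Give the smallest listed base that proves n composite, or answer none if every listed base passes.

7

n − 1 = 51910 = 2^1 · 25955, so s = 1 and d = 25955.
Base 7: x_0 = 7^25955 mod 51911 = 15889. x_0 ∉ {1, 51910} and s = 1, so 7 is a Miller–Rabin witness and 51911 is composite.
Base 15647: x_0 = 15647^25955 mod 51911 = 33346. x_0 ∉ {1, 51910} and s = 1, so 15647 is a Miller–Rabin witness and 51911 is composite.
Base 21096: x_0 = 21096^25955 mod 51911 = 8134. x_0 ∉ {1, 51910} and s = 1, so 21096 is a Miller–Rabin witness and 51911 is composite.
Base 34645: x_0 = 34645^25955 mod 51911 = 21961. x_0 ∉ {1, 51910} and s = 1, so 34645 is a Miller–Rabin witness and 51911 is composite.
The smallest witness among the given bases is 7.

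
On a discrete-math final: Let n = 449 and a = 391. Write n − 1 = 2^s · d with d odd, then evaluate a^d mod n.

354

n − 1 = 448 = 2^6 · 7, so s = 6 and d = 7.
Repeated squaring mod 449: 391^1 ≡ 391, 391^2 ≡ 221, 391^4 ≡ 349.
7 = 4 + 2 + 1, so 391^7 ≡ 349·221·391 ≡ 354 (mod 449).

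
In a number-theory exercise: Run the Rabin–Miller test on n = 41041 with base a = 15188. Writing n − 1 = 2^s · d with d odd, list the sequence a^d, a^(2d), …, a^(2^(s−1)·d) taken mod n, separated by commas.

n − 1 = 41040 = 2^4 · 2565, so s = 4 and d = 2565.
x_0 = 15188^2565 mod 41041 = 17016.
x_1 = 17016^2 mod 41041 = 1.
x_2 = 1^2 mod 41041 = 1.
x_3 = 1^2 mod 41041 = 1.

17016, 1, 1, 1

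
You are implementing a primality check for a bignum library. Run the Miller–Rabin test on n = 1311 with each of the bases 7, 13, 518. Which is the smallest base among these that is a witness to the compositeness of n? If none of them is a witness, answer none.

n − 1 = 1310 = 2^1 · 655, so s = 1 and d = 655.
Base 7: x_0 = 7^655 mod 1311 = 1261. x_0 ∉ {1, 1310} and s = 1, so 7 is a Miller–Rabin witness and 1311 is composite.
Base 13: x_0 = 13^655 mod 1311 = 466. x_0 ∉ {1, 1310} and s = 1, so 13 is a Miller–Rabin witness and 1311 is composite.
Base 518: x_0 = 518^655 mod 1311 = 377. x_0 ∉ {1, 1310} and s = 1, so 518 is a Miller–Rabin witness and 1311 is composite.
The smallest witness among the given bases is 7.

7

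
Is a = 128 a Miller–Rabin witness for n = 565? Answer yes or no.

no

n − 1 = 564 = 2^2 · 141, so s = 2 and d = 141.
Repeated squaring mod 565: 128^1 ≡ 128, 128^2 ≡ 564, 128^4 ≡ 1, 128^8 ≡ 1, 128^16 ≡ 1, 128^32 ≡ 1, 128^64 ≡ 1, 128^128 ≡ 1.
141 = 128 + 8 + 4 + 1, so 128^141 ≡ 1·1·1·128 ≡ 128 (mod 565).
x_0 = 128^141 mod 565 = 128.
x_0 is neither 1 nor 564, so continue squaring.
x_1 = 128^2 mod 565 = 564.
x_1 ≡ −1, so 128 is not a witness.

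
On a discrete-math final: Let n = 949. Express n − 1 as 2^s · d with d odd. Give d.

Halving: 948 → 474 → 237; 237 is odd.
So 948 = 2^2 · 237.

237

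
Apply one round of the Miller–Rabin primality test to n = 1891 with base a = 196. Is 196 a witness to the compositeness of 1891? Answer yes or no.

no

n − 1 = 1890 = 2^1 · 945, so s = 1 and d = 945.
x_0 = 196^945 mod 1891 = 1.
x_0 = 1, so 196 is not a witness.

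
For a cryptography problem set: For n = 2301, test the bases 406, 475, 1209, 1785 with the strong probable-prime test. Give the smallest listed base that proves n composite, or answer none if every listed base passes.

406

n − 1 = 2300 = 2^2 · 575, so s = 2 and d = 575.
Base 406: x_0 = 406^575 mod 2301 = 568. x_0 is neither 1 nor 2300, so continue squaring. x_1 = 568^2 mod 2301 = 484. Reached i = s−1 = 1 without hitting −1: 406 is a Miller–Rabin witness and 2301 is composite.
Base 475: x_0 = 475^575 mod 2301 = 1315. x_0 is neither 1 nor 2300, so continue squaring. x_1 = 1315^2 mod 2301 = 1174. Reached i = s−1 = 1 without hitting −1: 475 is a Miller–Rabin witness and 2301 is composite.
Base 1209: x_0 = 1209^575 mod 2301 = 1443. x_0 is neither 1 nor 2300, so continue squaring. x_1 = 1443^2 mod 2301 = 2145. Reached i = s−1 = 1 without hitting −1: 1209 is a Miller–Rabin witness and 2301 is composite.
Base 1785: x_0 = 1785^575 mod 2301 = 1791. x_0 is neither 1 nor 2300, so continue squaring. x_1 = 1791^2 mod 2301 = 87. Reached i = s−1 = 1 without hitting −1: 1785 is a Miller–Rabin witness and 2301 is composite.
The smallest witness among the given bases is 406.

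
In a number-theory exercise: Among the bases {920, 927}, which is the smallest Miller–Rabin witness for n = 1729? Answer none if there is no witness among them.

n − 1 = 1728 = 2^6 · 27, so s = 6 and d = 27.
Base 920: x_0 = 920^27 mod 1729 = 1728. x_0 = 1728 ≡ −1, so 920 is not a witness.
Base 927: x_0 = 927^27 mod 1729 = 1728. x_0 = 1728 ≡ −1, so 927 is not a witness.
No listed base is a witness for 1729.

none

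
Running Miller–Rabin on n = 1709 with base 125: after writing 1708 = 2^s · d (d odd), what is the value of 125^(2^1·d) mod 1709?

n − 1 = 1708 = 2^2 · 427, so s = 2 and d = 427.
x_0 = 125^427 mod 1709 = 1708.
x_1 = 1708^2 mod 1709 = 1.

1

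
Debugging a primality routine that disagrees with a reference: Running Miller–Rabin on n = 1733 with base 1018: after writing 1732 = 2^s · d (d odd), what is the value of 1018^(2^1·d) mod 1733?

n − 1 = 1732 = 2^2 · 433, so s = 2 and d = 433.
x_0 = 1018^433 mod 1733 = 1.
x_1 = 1^2 mod 1733 = 1.

1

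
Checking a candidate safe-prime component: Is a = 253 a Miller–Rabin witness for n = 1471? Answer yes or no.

n − 1 = 1470 = 2^1 · 735, so s = 1 and d = 735.
x_0 = 253^735 mod 1471 = 1.
x_0 = 1, so 253 is not a witness.

no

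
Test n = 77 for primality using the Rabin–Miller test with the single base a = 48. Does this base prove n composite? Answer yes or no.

yes

n − 1 = 76 = 2^2 · 19, so s = 2 and d = 19.
Repeated squaring mod 77: 48^1 ≡ 48, 48^2 ≡ 71, 48^4 ≡ 36, 48^8 ≡ 64, 48^16 ≡ 15.
19 = 16 + 2 + 1, so 48^19 ≡ 15·71·48 ≡ 69 (mod 77).
x_0 = 48^19 mod 77 = 69.
x_0 is neither 1 nor 76, so continue squaring.
x_1 = 69^2 mod 77 = 64.
Reached i = s−1 = 1 without hitting −1: 48 is a Miller–Rabin witness and 77 is composite.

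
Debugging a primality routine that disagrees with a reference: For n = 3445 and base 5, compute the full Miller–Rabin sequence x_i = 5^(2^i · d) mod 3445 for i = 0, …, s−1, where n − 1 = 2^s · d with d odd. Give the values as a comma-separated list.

n − 1 = 3444 = 2^2 · 861, so s = 2 and d = 861.
x_0 = 5^861 mod 3445 = 3320.
x_1 = 3320^2 mod 3445 = 1845.

3320, 1845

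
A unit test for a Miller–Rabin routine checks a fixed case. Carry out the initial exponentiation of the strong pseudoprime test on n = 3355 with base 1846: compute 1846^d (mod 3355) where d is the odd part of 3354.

1071

n − 1 = 3354 = 2^1 · 1677, so s = 1 and d = 1677.
1846^1677 mod 3355 = 1071.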